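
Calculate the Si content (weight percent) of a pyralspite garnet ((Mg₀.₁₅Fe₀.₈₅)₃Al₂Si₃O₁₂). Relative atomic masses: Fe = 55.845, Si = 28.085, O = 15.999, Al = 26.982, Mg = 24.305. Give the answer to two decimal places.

Molar mass of (Mg₀.₁₅Fe₀.₈₅)₃Al₂Si₃O₁₂: 0.45*24.305 + 2.55*55.845 + 2*26.982 + 3*28.085 + 12*15.999 = 483.549 g/mol.
Mass of Si per formula unit: 3 × 28.085 = 84.255 g.
Weight fraction Si = 84.255 / 483.549 = 0.1742.

17.42 weight percent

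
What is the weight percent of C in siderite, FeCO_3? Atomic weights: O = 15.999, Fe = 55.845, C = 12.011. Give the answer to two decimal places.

10.37 wt%

Formula mass = 1*55.845 + 1*12.011 + 3*15.999 = 115.853 g/mol, of which 12.011 g is C.
So C makes up 12.011/115.853 = 0.1037 of the mass, i.e. 10.37%.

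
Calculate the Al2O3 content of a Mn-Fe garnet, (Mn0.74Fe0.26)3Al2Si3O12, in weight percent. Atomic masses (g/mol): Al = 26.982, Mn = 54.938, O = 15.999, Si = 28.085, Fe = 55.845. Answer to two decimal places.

20.57 wt%

M((Mn0.74Fe0.26)3Al2Si3O12) = 495.728 g/mol; M(Al2O3) = 101.961 g/mol.
Moles Al2O3 per formula unit = 2 Al ÷ 2 = 1.0000.
Al2O3 fraction = (1.0000 × 101.961) / 495.728 = 101.961/495.728 = 0.2057.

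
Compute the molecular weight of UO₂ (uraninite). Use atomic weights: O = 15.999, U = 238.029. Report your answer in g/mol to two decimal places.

U: 1 × 238.029 = 238.0290
O: 2 × 15.999 = 31.9980
Summing the contributions gives the formula mass.

270.03 g/mol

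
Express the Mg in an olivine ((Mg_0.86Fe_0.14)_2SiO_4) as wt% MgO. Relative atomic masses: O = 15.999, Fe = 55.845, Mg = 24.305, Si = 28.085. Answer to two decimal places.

46.36 wt%

M((Mg_0.86Fe_0.14)_2SiO_4) = 149.522 g/mol; M(MgO) = 40.304 g/mol.
Moles MgO per formula unit = 1.72 Mg ÷ 1 = 1.7200.
MgO fraction = (1.7200 × 40.304) / 149.522 = 69.323/149.522 = 0.4636.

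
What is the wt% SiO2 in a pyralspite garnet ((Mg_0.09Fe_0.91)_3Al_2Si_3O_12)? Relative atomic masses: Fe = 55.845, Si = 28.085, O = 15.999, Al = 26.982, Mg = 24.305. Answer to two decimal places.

M((Mg_0.09Fe_0.91)_3Al_2Si_3O_12) = 489.226 g/mol; M(SiO2) = 60.083 g/mol.
Moles SiO2 per formula unit = 3 Si ÷ 1 = 3.0000.
SiO2 fraction = (3.0000 × 60.083) / 489.226 = 180.249/489.226 = 0.3684.

36.84 wt%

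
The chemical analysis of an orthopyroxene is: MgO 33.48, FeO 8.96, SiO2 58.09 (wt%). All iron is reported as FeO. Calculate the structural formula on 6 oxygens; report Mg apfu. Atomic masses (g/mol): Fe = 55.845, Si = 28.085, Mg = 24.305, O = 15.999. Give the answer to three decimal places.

33.48 wt% MgO ÷ 40.304 g/mol = 0.83069 mol, giving 0.83069 Mg and 0.83069 O.
8.96 wt% FeO ÷ 71.844 g/mol = 0.12471 mol, giving 0.12471 Fe and 0.12471 O.
58.09 wt% SiO2 ÷ 60.083 g/mol = 0.96683 mol, giving 0.96683 Si and 1.93366 O.
Oxygen sums to 2.88906; scaling by 6/2.88906 = 2.07680 puts the formula on 6 O.
Mg: 0.83069 × 2.07680 = 1.725 atoms per formula unit.

1.725 Mg apfu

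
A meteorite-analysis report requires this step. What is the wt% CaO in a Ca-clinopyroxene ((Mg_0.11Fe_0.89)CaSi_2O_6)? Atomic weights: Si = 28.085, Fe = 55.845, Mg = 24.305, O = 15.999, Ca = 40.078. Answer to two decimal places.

22.92 wt%

M((Mg_0.11Fe_0.89)CaSi_2O_6) = 244.618 g/mol; M(CaO) = 56.077 g/mol.
Moles CaO per formula unit = 1 Ca ÷ 1 = 1.0000.
CaO fraction = (1.0000 × 56.077) / 244.618 = 56.077/244.618 = 0.2292.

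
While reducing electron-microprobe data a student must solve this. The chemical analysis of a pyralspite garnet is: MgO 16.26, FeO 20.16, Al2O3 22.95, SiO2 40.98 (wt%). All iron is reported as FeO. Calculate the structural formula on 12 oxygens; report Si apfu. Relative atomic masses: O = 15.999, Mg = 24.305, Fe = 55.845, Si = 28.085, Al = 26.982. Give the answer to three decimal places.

3.005 Si apfu

16.26 wt% MgO ÷ 40.304 g/mol = 0.40343 mol, giving 0.40343 Mg and 0.40343 O.
20.16 wt% FeO ÷ 71.844 g/mol = 0.28061 mol, giving 0.28061 Fe and 0.28061 O.
22.95 wt% Al2O3 ÷ 101.961 g/mol = 0.22509 mol, giving 0.45018 Al and 0.67527 O.
40.98 wt% SiO2 ÷ 60.083 g/mol = 0.68206 mol, giving 0.68206 Si and 1.36412 O.
Oxygen sums to 2.72343; scaling by 12/2.72343 = 4.40621 puts the formula on 12 O.
Si: 0.68206 × 4.40621 = 3.005 atoms per formula unit.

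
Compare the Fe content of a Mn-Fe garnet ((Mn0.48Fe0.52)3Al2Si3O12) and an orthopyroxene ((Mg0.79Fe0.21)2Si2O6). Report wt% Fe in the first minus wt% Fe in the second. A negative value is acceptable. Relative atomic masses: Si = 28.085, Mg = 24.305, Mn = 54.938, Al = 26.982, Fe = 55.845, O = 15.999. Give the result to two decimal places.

6.59 percentage points

Fe in (Mn0.48Fe0.52)3Al2Si3O12: molar mass 496.436 g/mol; 1.56×55.845 = 87.118 g → 17.55 wt%.
Fe in (Mg0.79Fe0.21)2Si2O6: molar mass 214.021 g/mol; 0.42×55.845 = 23.455 g → 10.96 wt%.
Difference = 17.55 − 10.96 = 6.59 percentage points.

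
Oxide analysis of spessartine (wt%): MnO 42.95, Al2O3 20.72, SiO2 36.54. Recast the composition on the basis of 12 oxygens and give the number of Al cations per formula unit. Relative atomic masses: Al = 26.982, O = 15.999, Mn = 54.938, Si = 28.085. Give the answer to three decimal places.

MnO (M=70.937): mol = 0.60547; Mn = 0.60547, O = 0.60547.
Al2O3 (M=101.961): mol = 0.20321; Al = 0.40642, O = 0.60963.
SiO2 (M=60.083): mol = 0.60816; Si = 0.60816, O = 1.21632.
ΣO = 2.43142; factor = 12/ΣO = 4.93539.
Al apfu = 0.40642 × 4.93539 = 2.006.

2.006 Al apfu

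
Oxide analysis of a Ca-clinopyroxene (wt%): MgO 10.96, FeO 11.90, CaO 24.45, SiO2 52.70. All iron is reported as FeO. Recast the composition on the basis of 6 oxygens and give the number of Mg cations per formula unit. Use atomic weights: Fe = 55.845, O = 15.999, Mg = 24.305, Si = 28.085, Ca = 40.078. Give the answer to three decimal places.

MgO: 10.96/40.304 = 0.27193 mol → 0.27193 mol Mg, 0.27193 mol O.
FeO: 11.90/71.844 = 0.16564 mol → 0.16564 mol Fe, 0.16564 mol O.
CaO: 24.45/56.077 = 0.43601 mol → 0.43601 mol Ca, 0.43601 mol O.
SiO2: 52.70/60.083 = 0.87712 mol → 0.87712 mol Si, 1.75424 mol O.
Total oxygen = 2.62782 mol. Normalization factor = 6/2.62782 = 2.28326.
Mg per 6 O = 0.27193 × 2.28326 = 0.621.

0.621 Mg apfu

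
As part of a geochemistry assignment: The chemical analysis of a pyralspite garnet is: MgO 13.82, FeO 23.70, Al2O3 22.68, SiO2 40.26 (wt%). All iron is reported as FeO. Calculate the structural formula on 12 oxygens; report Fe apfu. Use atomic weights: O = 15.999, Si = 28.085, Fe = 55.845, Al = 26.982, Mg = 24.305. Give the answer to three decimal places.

1.477 Fe apfu

MgO: 13.82/40.304 = 0.34289 mol → 0.34289 mol Mg, 0.34289 mol O.
FeO: 23.70/71.844 = 0.32988 mol → 0.32988 mol Fe, 0.32988 mol O.
Al2O3: 22.68/101.961 = 0.22244 mol → 0.44488 mol Al, 0.66732 mol O.
SiO2: 40.26/60.083 = 0.67007 mol → 0.67007 mol Si, 1.34014 mol O.
Total oxygen = 2.68023 mol. Normalization factor = 12/2.68023 = 4.47723.
Fe per 12 O = 0.32988 × 4.47723 = 1.477.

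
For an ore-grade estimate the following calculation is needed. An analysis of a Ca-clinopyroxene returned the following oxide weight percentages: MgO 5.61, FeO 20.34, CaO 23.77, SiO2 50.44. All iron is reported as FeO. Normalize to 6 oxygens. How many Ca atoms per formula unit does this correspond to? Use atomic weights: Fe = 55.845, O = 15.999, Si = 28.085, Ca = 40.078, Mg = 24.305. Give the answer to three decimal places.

MgO (M=40.304): mol = 0.13919; Mg = 0.13919, O = 0.13919.
FeO (M=71.844): mol = 0.28311; Fe = 0.28311, O = 0.28311.
CaO (M=56.077): mol = 0.42388; Ca = 0.42388, O = 0.42388.
SiO2 (M=60.083): mol = 0.83951; Si = 0.83951, O = 1.67902.
ΣO = 2.52520; factor = 6/ΣO = 2.37605.
Ca apfu = 0.42388 × 2.37605 = 1.007.

1.007 Ca apfu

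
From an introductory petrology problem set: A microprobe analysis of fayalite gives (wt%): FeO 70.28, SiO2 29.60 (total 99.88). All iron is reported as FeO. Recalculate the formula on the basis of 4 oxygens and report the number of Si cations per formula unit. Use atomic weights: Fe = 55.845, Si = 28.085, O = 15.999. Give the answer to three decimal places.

70.28 wt% FeO ÷ 71.844 g/mol = 0.97823 mol, giving 0.97823 Fe and 0.97823 O.
29.60 wt% SiO2 ÷ 60.083 g/mol = 0.49265 mol, giving 0.49265 Si and 0.98530 O.
Oxygen sums to 1.96353; scaling by 4/1.96353 = 2.03715 puts the formula on 4 O.
Si: 0.49265 × 2.03715 = 1.004 atoms per formula unit.

1.004 Si apfu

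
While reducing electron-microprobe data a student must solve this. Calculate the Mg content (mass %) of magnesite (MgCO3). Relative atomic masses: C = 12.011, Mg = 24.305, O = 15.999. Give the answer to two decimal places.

28.83 mass %

Molar mass of MgCO3: 1·24.305 + 1·12.011 + 3·15.999 = 84.313 g/mol.
Mass of Mg per formula unit: 1 × 24.305 = 24.305 g.
Weight fraction Mg = 24.305 / 84.313 = 0.2883.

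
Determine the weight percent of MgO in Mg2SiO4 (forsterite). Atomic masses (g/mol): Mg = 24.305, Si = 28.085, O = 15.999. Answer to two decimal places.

57.29 wt%

Molar mass of Mg2SiO4 = 2*24.305 + 1*28.085 + 4*15.999 = 140.691 g/mol.
Each formula unit contains 2 Mg, equivalent to 2/1 = 2.0000 mol MgO.
M(MgO) = 1×24.305 + 1×15.999 = 40.304 g/mol.
Mass of MgO per formula unit = 2.0000 × 40.304 = 80.608 g.
MgO wt% = 80.608 / 140.691 × 100 = 57.29%.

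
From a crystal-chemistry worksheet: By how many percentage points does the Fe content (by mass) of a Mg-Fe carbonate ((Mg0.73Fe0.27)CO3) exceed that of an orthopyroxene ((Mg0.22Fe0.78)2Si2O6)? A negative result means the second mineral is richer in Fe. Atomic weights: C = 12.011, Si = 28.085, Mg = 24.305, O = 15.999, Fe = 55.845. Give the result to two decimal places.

First mineral: 15.078 g Fe in 92.829 g formula = 16.24 wt% Fe.
Second mineral: 87.118 g Fe in 249.976 g formula = 34.85 wt% Fe.
16.24% − 34.85% gives a difference of -18.61 percentage points.

-18.61 percentage points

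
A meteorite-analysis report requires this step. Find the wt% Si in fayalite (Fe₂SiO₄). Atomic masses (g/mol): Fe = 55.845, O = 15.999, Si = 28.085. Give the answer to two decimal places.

Formula mass = 2×55.845 + 1×28.085 + 4×15.999 = 203.771 g/mol, of which 28.085 g is Si.
So Si makes up 28.085/203.771 = 0.1378 of the mass, i.e. 13.78%.

13.78 mass %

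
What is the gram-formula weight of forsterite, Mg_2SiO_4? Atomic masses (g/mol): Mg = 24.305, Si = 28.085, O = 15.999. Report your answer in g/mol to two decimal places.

Mg: 2 × 24.305 = 48.6100
Si: 1 × 28.085 = 28.0850
O: 4 × 15.999 = 63.9960
Summing the contributions gives the formula mass.

140.69 g/mol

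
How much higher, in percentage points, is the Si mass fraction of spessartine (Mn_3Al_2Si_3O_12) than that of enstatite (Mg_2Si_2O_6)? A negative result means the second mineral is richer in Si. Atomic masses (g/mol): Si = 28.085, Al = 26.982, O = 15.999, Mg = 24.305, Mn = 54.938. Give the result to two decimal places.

-10.96 percentage points

M(Mn_3Al_2Si_3O_12) = 495.021 g/mol, so wt% Si = 84.255/495.021 × 100 = 17.02%.
M(Mg_2Si_2O_6) = 200.774 g/mol, so wt% Si = 56.170/200.774 × 100 = 27.98%.
17.02 − 27.98 = -10.96 pp.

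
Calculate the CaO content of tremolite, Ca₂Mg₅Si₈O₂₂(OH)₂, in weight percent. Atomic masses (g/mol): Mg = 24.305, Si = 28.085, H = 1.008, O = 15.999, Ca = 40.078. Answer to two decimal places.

13.81 wt%

Molar mass of Ca₂Mg₅Si₈O₂₂(OH)₂ = 2*40.078 + 5*24.305 + 8*28.085 + 24*15.999 + 2*1.008 = 812.353 g/mol.
Each formula unit contains 2 Ca, equivalent to 2/1 = 2.0000 mol CaO.
M(CaO) = 1×40.078 + 1×15.999 = 56.077 g/mol.
Mass of CaO per formula unit = 2.0000 × 56.077 = 112.154 g.
CaO wt% = 112.154 / 812.353 × 100 = 13.81%.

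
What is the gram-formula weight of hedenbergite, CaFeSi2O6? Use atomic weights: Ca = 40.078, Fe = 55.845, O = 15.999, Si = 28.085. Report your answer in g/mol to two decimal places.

248.09 g/mol

Ca: 1 × 40.078 = 40.0780
Fe: 1 × 55.845 = 55.8450
Si: 2 × 28.085 = 56.1700
O: 6 × 15.999 = 95.9940
Summing the contributions gives the formula mass.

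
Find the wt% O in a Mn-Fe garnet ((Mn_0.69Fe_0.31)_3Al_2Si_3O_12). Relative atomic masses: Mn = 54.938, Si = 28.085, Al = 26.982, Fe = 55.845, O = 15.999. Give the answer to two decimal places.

38.72 weight percent

Formula mass = 2.07·54.938 + 0.93·55.845 + 2·26.982 + 3·28.085 + 12·15.999 = 495.865 g/mol, of which 191.988 g is O.
So O makes up 191.988/495.865 = 0.3872 of the mass, i.e. 38.72%.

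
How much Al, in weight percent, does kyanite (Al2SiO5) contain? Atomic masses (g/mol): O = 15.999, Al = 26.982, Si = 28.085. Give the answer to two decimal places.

Formula mass = 2×26.982 + 1×28.085 + 5×15.999 = 162.044 g/mol, of which 53.964 g is Al.
So Al makes up 53.964/162.044 = 0.3330 of the mass, i.e. 33.30%.

33.30 weight percent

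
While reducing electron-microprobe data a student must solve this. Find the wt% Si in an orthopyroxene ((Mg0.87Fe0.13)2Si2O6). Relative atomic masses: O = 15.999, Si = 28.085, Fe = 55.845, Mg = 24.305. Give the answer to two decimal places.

M((Mg0.87Fe0.13)2Si2O6) = 208.974 g/mol.
Si contributes 2 × 28.085 = 56.170 g per mole.
56.170/208.974 = 0.2688 → 26.88%.

26.88 wt%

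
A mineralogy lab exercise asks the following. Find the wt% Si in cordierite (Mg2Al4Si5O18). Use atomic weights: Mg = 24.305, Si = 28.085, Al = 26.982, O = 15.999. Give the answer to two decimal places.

M(Mg2Al4Si5O18) = 584.945 g/mol.
Si contributes 5 × 28.085 = 140.425 g per mole.
140.425/584.945 = 0.2401 → 24.01%.

24.01 mass %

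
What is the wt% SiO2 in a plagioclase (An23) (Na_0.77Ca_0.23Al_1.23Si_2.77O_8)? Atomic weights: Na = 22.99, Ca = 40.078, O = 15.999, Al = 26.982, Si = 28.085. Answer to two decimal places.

62.59 wt%

Molar mass of Na_0.77Ca_0.23Al_1.23Si_2.77O_8 = 0.77*22.99 + 0.23*40.078 + 1.23*26.982 + 2.77*28.085 + 8*15.999 = 265.896 g/mol.
Each formula unit contains 2.77 Si, equivalent to 2.77/1 = 2.7700 mol SiO2.
M(SiO2) = 1×28.085 + 2×15.999 = 60.083 g/mol.
Mass of SiO2 per formula unit = 2.7700 × 60.083 = 166.430 g.
SiO2 wt% = 166.430 / 265.896 × 100 = 62.59%.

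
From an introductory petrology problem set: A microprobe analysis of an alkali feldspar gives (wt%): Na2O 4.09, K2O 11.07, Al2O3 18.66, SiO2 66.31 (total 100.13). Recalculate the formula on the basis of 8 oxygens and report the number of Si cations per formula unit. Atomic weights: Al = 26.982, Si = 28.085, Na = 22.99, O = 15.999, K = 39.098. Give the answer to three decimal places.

4.09 wt% Na2O ÷ 61.979 g/mol = 0.06599 mol, giving 0.13198 Na and 0.06599 O.
11.07 wt% K2O ÷ 94.195 g/mol = 0.11752 mol, giving 0.23504 K and 0.11752 O.
18.66 wt% Al2O3 ÷ 101.961 g/mol = 0.18301 mol, giving 0.36602 Al and 0.54903 O.
66.31 wt% SiO2 ÷ 60.083 g/mol = 1.10364 mol, giving 1.10364 Si and 2.20728 O.
Oxygen sums to 2.93982; scaling by 8/2.93982 = 2.72126 puts the formula on 8 O.
Si: 1.10364 × 2.72126 = 3.003 atoms per formula unit.

3.003 Si apfu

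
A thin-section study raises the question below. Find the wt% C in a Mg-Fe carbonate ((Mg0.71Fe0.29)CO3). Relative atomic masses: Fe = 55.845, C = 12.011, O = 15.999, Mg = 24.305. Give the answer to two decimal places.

12.85 wt%

M((Mg0.71Fe0.29)CO3) = 93.460 g/mol.
C contributes 1 × 12.011 = 12.011 g per mole.
12.011/93.460 = 0.1285 → 12.85%.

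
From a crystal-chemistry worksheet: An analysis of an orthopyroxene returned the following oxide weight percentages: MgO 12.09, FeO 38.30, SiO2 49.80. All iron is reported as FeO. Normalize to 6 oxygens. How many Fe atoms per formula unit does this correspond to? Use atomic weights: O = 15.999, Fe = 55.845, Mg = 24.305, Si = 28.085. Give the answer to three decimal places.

12.09 wt% MgO ÷ 40.304 g/mol = 0.29997 mol, giving 0.29997 Mg and 0.29997 O.
38.30 wt% FeO ÷ 71.844 g/mol = 0.53310 mol, giving 0.53310 Fe and 0.53310 O.
49.80 wt% SiO2 ÷ 60.083 g/mol = 0.82885 mol, giving 0.82885 Si and 1.65770 O.
Oxygen sums to 2.49077; scaling by 6/2.49077 = 2.40889 puts the formula on 6 O.
Fe: 0.53310 × 2.40889 = 1.284 atoms per formula unit.

1.284 Fe apfu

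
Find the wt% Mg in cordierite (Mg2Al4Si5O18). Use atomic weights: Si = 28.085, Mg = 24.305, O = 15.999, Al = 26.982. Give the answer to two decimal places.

8.31 wt%

Molar mass of Mg2Al4Si5O18: 2*24.305 + 4*26.982 + 5*28.085 + 18*15.999 = 584.945 g/mol.
Mass of Mg per formula unit: 2 × 24.305 = 48.610 g.
Weight fraction Mg = 48.610 / 584.945 = 0.0831.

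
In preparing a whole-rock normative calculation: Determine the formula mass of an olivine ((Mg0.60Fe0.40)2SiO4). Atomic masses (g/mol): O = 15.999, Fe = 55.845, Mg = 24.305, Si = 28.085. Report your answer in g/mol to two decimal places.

The formula mass is the sum 1.20*24.305 + 0.80*55.845 + 1*28.085 + 4*15.999.

165.92 g/mol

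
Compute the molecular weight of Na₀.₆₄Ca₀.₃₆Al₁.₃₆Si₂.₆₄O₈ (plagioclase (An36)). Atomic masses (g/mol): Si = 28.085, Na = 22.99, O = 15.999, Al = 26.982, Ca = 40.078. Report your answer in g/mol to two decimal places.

267.97 g/mol

The formula mass is the sum 0.64·22.99 + 0.36·40.078 + 1.36·26.982 + 2.64·28.085 + 8·15.999.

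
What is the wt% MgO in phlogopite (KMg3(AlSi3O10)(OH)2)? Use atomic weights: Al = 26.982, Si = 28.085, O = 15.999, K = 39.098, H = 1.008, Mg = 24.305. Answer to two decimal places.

M(KMg3(AlSi3O10)(OH)2) = 417.254 g/mol; M(MgO) = 40.304 g/mol.
Moles MgO per formula unit = 3 Mg ÷ 1 = 3.0000.
MgO fraction = (3.0000 × 40.304) / 417.254 = 120.912/417.254 = 0.2898.

28.98 wt%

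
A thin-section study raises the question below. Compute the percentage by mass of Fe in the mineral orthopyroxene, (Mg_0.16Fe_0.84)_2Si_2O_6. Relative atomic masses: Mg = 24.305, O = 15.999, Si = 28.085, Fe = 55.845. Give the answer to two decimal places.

Molar mass of (Mg_0.16Fe_0.84)_2Si_2O_6: 0.32*24.305 + 1.68*55.845 + 2*28.085 + 6*15.999 = 253.761 g/mol.
Mass of Fe per formula unit: 1.68 × 55.845 = 93.820 g.
Weight fraction Fe = 93.820 / 253.761 = 0.3697.

36.97 wt%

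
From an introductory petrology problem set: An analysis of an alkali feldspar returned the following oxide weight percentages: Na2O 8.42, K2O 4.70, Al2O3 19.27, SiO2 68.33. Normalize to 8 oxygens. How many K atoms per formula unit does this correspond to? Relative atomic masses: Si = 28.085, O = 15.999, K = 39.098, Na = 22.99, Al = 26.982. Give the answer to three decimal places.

8.42 wt% Na2O ÷ 61.979 g/mol = 0.13585 mol, giving 0.27170 Na and 0.13585 O.
4.70 wt% K2O ÷ 94.195 g/mol = 0.04990 mol, giving 0.09980 K and 0.04990 O.
19.27 wt% Al2O3 ÷ 101.961 g/mol = 0.18899 mol, giving 0.37798 Al and 0.56697 O.
68.33 wt% SiO2 ÷ 60.083 g/mol = 1.13726 mol, giving 1.13726 Si and 2.27452 O.
Oxygen sums to 3.02724; scaling by 8/3.02724 = 2.64267 puts the formula on 8 O.
K: 0.09980 × 2.64267 = 0.264 atoms per formula unit.

0.264 K apfu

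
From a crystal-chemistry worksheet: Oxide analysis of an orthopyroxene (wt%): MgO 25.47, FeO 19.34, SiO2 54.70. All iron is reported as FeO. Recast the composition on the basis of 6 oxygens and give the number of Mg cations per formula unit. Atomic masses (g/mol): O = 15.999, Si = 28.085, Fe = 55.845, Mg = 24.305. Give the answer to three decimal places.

1.393 Mg apfu

MgO: 25.47/40.304 = 0.63195 mol → 0.63195 mol Mg, 0.63195 mol O.
FeO: 19.34/71.844 = 0.26919 mol → 0.26919 mol Fe, 0.26919 mol O.
SiO2: 54.70/60.083 = 0.91041 mol → 0.91041 mol Si, 1.82082 mol O.
Total oxygen = 2.72196 mol. Normalization factor = 6/2.72196 = 2.20429.
Mg per 6 O = 0.63195 × 2.20429 = 1.393.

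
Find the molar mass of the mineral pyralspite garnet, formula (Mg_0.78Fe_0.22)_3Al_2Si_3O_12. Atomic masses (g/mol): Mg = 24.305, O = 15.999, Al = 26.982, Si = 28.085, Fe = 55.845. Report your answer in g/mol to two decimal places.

The formula mass is the sum 2.34*24.305 + 0.66*55.845 + 2*26.982 + 3*28.085 + 12*15.999.

423.94 g/mol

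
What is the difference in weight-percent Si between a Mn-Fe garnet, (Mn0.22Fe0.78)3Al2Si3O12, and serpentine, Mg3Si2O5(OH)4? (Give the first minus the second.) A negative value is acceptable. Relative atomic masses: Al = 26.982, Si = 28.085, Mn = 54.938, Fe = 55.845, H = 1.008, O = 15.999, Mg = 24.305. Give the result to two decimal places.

-3.32 percentage points

First mineral: 84.255 g Si in 497.143 g formula = 16.95 wt% Si.
Second mineral: 56.170 g Si in 277.108 g formula = 20.27 wt% Si.
16.95% − 20.27% gives a difference of -3.32 percentage points.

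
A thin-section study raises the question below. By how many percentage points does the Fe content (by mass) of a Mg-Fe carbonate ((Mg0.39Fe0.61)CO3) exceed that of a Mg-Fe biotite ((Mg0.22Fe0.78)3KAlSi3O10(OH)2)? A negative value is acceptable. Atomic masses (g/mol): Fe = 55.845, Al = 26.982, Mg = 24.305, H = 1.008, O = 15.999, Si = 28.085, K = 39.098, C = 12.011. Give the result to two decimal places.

First mineral: 34.065 g Fe in 103.552 g formula = 32.90 wt% Fe.
Second mineral: 130.677 g Fe in 491.058 g formula = 26.61 wt% Fe.
32.90% − 26.61% gives a difference of 6.29 percentage points.

6.29 percentage points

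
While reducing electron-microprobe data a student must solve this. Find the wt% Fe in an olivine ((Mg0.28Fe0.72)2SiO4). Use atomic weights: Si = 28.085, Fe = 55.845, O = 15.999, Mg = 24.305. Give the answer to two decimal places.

M((Mg0.28Fe0.72)2SiO4) = 186.109 g/mol.
Fe contributes 1.44 × 55.845 = 80.417 g per mole.
80.417/186.109 = 0.4321 → 43.21%.

43.21 mass %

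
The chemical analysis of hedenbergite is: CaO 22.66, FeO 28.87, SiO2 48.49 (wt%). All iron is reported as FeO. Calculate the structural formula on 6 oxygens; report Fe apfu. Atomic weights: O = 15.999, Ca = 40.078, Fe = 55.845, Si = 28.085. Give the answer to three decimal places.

CaO (M=56.077): mol = 0.40409; Ca = 0.40409, O = 0.40409.
FeO (M=71.844): mol = 0.40184; Fe = 0.40184, O = 0.40184.
SiO2 (M=60.083): mol = 0.80705; Si = 0.80705, O = 1.61410.
ΣO = 2.42003; factor = 6/ΣO = 2.47931.
Fe apfu = 0.40184 × 2.47931 = 0.996.

0.996 Fe apfu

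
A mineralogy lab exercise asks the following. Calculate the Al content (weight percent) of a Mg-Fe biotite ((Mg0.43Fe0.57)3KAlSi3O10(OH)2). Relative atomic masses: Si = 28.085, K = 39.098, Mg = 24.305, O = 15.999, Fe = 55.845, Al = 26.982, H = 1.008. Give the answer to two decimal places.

Formula mass = 1.29*24.305 + 1.71*55.845 + 1*39.098 + 1*26.982 + 3*28.085 + 12*15.999 + 2*1.008 = 471.187 g/mol, of which 26.982 g is Al.
So Al makes up 26.982/471.187 = 0.0573 of the mass, i.e. 5.73%.

5.73 weight percent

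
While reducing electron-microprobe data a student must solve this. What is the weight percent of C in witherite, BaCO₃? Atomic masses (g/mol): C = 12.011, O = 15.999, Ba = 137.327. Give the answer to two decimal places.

6.09 mass %

M(BaCO₃) = 197.335 g/mol.
C contributes 1 × 12.011 = 12.011 g per mole.
12.011/197.335 = 0.0609 → 6.09%.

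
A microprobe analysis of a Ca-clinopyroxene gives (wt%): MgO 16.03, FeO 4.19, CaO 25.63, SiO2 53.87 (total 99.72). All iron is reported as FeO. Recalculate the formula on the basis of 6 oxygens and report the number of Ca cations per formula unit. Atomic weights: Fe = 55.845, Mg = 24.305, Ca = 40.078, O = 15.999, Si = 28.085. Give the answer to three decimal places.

MgO (M=40.304): mol = 0.39773; Mg = 0.39773, O = 0.39773.
FeO (M=71.844): mol = 0.05832; Fe = 0.05832, O = 0.05832.
CaO (M=56.077): mol = 0.45705; Ca = 0.45705, O = 0.45705.
SiO2 (M=60.083): mol = 0.89659; Si = 0.89659, O = 1.79318.
ΣO = 2.70628; factor = 6/ΣO = 2.21707.
Ca apfu = 0.45705 × 2.21707 = 1.013.

1.013 Ca apfu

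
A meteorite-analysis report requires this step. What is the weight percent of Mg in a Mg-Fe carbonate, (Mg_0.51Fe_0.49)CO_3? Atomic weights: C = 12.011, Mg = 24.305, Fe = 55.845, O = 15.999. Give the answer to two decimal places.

12.42 wt%

Molar mass of (Mg_0.51Fe_0.49)CO_3: 0.51×24.305 + 0.49×55.845 + 1×12.011 + 3×15.999 = 99.768 g/mol.
Mass of Mg per formula unit: 0.51 × 24.305 = 12.396 g.
Weight fraction Mg = 12.396 / 99.768 = 0.1242.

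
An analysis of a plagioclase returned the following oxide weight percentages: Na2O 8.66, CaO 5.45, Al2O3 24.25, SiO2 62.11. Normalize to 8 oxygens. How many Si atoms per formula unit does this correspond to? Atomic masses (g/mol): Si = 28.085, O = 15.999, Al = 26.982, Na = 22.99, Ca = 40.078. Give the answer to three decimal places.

2.740 Si apfu

Na2O: 8.66/61.979 = 0.13972 mol → 0.27944 mol Na, 0.13972 mol O.
CaO: 5.45/56.077 = 0.09719 mol → 0.09719 mol Ca, 0.09719 mol O.
Al2O3: 24.25/101.961 = 0.23784 mol → 0.47568 mol Al, 0.71352 mol O.
SiO2: 62.11/60.083 = 1.03374 mol → 1.03374 mol Si, 2.06748 mol O.
Total oxygen = 3.01791 mol. Normalization factor = 8/3.01791 = 2.65084.
Si per 8 O = 1.03374 × 2.65084 = 2.740.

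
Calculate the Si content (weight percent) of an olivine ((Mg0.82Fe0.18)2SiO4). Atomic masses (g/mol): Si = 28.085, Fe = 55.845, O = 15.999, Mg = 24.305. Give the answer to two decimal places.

18.47 weight percent

Molar mass of (Mg0.82Fe0.18)2SiO4: 1.64×24.305 + 0.36×55.845 + 1×28.085 + 4×15.999 = 152.045 g/mol.
Mass of Si per formula unit: 1 × 28.085 = 28.085 g.
Weight fraction Si = 28.085 / 152.045 = 0.1847.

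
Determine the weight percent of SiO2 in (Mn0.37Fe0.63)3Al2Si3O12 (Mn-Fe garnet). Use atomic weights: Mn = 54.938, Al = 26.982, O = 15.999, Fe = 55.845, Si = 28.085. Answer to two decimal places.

Molar mass of (Mn0.37Fe0.63)3Al2Si3O12 = 1.11·54.938 + 1.89·55.845 + 2·26.982 + 3·28.085 + 12·15.999 = 496.735 g/mol.
Each formula unit contains 3 Si, equivalent to 3/1 = 3.0000 mol SiO2.
M(SiO2) = 1×28.085 + 2×15.999 = 60.083 g/mol.
Mass of SiO2 per formula unit = 3.0000 × 60.083 = 180.249 g.
SiO2 wt% = 180.249 / 496.735 × 100 = 36.29%.

36.29 wt%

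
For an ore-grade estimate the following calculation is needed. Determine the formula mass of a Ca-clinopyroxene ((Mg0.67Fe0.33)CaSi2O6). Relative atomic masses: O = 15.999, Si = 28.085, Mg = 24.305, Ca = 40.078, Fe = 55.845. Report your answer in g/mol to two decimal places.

226.96 g/mol

M = 0.67·24.305 + 0.33·55.845 + 1·40.078 + 2·28.085 + 6·15.999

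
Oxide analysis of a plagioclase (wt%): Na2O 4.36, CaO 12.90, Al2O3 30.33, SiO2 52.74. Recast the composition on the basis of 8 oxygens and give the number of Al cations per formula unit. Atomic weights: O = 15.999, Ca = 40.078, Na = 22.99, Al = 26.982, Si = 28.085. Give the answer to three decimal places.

4.36 wt% Na2O ÷ 61.979 g/mol = 0.07035 mol, giving 0.14070 Na and 0.07035 O.
12.90 wt% CaO ÷ 56.077 g/mol = 0.23004 mol, giving 0.23004 Ca and 0.23004 O.
30.33 wt% Al2O3 ÷ 101.961 g/mol = 0.29747 mol, giving 0.59494 Al and 0.89241 O.
52.74 wt% SiO2 ÷ 60.083 g/mol = 0.87779 mol, giving 0.87779 Si and 1.75558 O.
Oxygen sums to 2.94838; scaling by 8/2.94838 = 2.71335 puts the formula on 8 O.
Al: 0.59494 × 2.71335 = 1.614 atoms per formula unit.

1.614 Al apfu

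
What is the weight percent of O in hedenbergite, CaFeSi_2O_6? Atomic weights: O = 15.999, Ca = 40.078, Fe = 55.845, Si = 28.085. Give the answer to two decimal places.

Formula mass = 1×40.078 + 1×55.845 + 2×28.085 + 6×15.999 = 248.087 g/mol, of which 95.994 g is O.
So O makes up 95.994/248.087 = 0.3869 of the mass, i.e. 38.69%.

38.69 mass %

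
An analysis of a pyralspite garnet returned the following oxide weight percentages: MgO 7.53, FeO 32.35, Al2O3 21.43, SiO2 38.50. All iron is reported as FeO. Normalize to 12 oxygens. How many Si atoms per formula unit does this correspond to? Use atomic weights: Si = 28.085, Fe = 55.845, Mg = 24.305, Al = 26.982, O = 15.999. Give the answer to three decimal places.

3.016 Si apfu

MgO: 7.53/40.304 = 0.18683 mol → 0.18683 mol Mg, 0.18683 mol O.
FeO: 32.35/71.844 = 0.45028 mol → 0.45028 mol Fe, 0.45028 mol O.
Al2O3: 21.43/101.961 = 0.21018 mol → 0.42036 mol Al, 0.63054 mol O.
SiO2: 38.50/60.083 = 0.64078 mol → 0.64078 mol Si, 1.28156 mol O.
Total oxygen = 2.54921 mol. Normalization factor = 12/2.54921 = 4.70734.
Si per 12 O = 0.64078 × 4.70734 = 3.016.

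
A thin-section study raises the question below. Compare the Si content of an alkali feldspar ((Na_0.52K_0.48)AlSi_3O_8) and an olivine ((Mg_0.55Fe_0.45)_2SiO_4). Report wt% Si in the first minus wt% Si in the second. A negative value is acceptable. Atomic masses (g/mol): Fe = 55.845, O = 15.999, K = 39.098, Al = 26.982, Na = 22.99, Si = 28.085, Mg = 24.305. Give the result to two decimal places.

14.60 percentage points

M((Na_0.52K_0.48)AlSi_3O_8) = 269.951 g/mol, so wt% Si = 84.255/269.951 × 100 = 31.21%.
M((Mg_0.55Fe_0.45)_2SiO_4) = 169.077 g/mol, so wt% Si = 28.085/169.077 × 100 = 16.61%.
31.21 − 16.61 = 14.60 pp.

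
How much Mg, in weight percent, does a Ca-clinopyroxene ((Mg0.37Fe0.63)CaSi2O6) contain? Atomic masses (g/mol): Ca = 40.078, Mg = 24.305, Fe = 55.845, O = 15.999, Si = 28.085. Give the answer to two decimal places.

M((Mg0.37Fe0.63)CaSi2O6) = 236.417 g/mol.
Mg contributes 0.37 × 24.305 = 8.993 g per mole.
8.993/236.417 = 0.0380 → 3.80%.

3.80 weight percent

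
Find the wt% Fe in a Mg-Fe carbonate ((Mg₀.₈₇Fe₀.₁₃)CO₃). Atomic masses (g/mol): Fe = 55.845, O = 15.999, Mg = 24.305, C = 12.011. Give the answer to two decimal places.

8.21 mass %

Formula mass = 0.87*24.305 + 0.13*55.845 + 1*12.011 + 3*15.999 = 88.413 g/mol, of which 7.260 g is Fe.
So Fe makes up 7.260/88.413 = 0.0821 of the mass, i.e. 8.21%.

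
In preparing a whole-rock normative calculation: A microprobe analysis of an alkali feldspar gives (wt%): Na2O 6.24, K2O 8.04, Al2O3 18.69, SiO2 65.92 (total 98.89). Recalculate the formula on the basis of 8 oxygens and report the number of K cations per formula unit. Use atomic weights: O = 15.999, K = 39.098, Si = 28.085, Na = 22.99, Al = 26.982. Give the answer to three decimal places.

0.466 K apfu

6.24 wt% Na2O ÷ 61.979 g/mol = 0.10068 mol, giving 0.20136 Na and 0.10068 O.
8.04 wt% K2O ÷ 94.195 g/mol = 0.08535 mol, giving 0.17070 K and 0.08535 O.
18.69 wt% Al2O3 ÷ 101.961 g/mol = 0.18331 mol, giving 0.36662 Al and 0.54993 O.
65.92 wt% SiO2 ÷ 60.083 g/mol = 1.09715 mol, giving 1.09715 Si and 2.19430 O.
Oxygen sums to 2.93026; scaling by 8/2.93026 = 2.73013 puts the formula on 8 O.
K: 0.17070 × 2.73013 = 0.466 atoms per formula unit.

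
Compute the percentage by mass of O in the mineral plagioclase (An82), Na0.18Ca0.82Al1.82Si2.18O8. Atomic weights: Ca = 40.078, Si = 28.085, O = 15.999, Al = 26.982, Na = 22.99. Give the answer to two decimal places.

46.49 weight percent

Molar mass of Na0.18Ca0.82Al1.82Si2.18O8: 0.18×22.99 + 0.82×40.078 + 1.82×26.982 + 2.18×28.085 + 8×15.999 = 275.327 g/mol.
Mass of O per formula unit: 8 × 15.999 = 127.992 g.
Weight fraction O = 127.992 / 275.327 = 0.4649.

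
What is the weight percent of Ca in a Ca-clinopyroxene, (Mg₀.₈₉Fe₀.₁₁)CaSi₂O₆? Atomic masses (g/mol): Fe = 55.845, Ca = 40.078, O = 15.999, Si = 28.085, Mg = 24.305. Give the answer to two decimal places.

18.22 weight percent

Molar mass of (Mg₀.₈₉Fe₀.₁₁)CaSi₂O₆: 0.89×24.305 + 0.11×55.845 + 1×40.078 + 2×28.085 + 6×15.999 = 220.016 g/mol.
Mass of Ca per formula unit: 1 × 40.078 = 40.078 g.
Weight fraction Ca = 40.078 / 220.016 = 0.1822.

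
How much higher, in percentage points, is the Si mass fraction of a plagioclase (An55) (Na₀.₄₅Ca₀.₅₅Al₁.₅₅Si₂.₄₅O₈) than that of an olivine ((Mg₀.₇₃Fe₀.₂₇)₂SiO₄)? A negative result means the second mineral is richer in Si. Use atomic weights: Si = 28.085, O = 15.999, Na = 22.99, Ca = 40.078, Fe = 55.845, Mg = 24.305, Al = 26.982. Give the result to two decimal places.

7.58 percentage points

M(Na₀.₄₅Ca₀.₅₅Al₁.₅₅Si₂.₄₅O₈) = 271.011 g/mol, so wt% Si = 68.808/271.011 × 100 = 25.39%.
M((Mg₀.₇₃Fe₀.₂₇)₂SiO₄) = 157.723 g/mol, so wt% Si = 28.085/157.723 × 100 = 17.81%.
25.39 − 17.81 = 7.58 pp.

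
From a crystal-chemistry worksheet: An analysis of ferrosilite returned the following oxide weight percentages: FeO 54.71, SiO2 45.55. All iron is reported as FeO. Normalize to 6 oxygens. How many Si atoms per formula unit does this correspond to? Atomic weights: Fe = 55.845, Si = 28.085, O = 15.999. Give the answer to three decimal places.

1.997 Si apfu

54.71 wt% FeO ÷ 71.844 g/mol = 0.76151 mol, giving 0.76151 Fe and 0.76151 O.
45.55 wt% SiO2 ÷ 60.083 g/mol = 0.75812 mol, giving 0.75812 Si and 1.51624 O.
Oxygen sums to 2.27775; scaling by 6/2.27775 = 2.63418 puts the formula on 6 O.
Si: 0.75812 × 2.63418 = 1.997 atoms per formula unit.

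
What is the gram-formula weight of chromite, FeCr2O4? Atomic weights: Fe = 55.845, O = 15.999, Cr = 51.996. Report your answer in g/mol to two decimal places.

223.83 g/mol

The formula mass is the sum 1(55.845) + 2(51.996) + 4(15.999).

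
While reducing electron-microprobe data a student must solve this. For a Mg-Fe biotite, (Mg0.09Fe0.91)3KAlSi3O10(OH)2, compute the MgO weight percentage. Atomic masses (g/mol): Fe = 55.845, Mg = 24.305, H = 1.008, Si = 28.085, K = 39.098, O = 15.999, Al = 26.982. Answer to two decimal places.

M((Mg0.09Fe0.91)3KAlSi3O10(OH)2) = 503.358 g/mol; M(MgO) = 40.304 g/mol.
Moles MgO per formula unit = 0.27 Mg ÷ 1 = 0.2700.
MgO fraction = (0.2700 × 40.304) / 503.358 = 10.882/503.358 = 0.0216.

2.16 wt%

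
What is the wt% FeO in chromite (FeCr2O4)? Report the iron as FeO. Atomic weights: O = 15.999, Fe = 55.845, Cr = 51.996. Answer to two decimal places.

M(FeCr2O4) = 223.833 g/mol; M(FeO) = 71.844 g/mol.
Moles FeO per formula unit = 1 Fe ÷ 1 = 1.0000.
FeO fraction = (1.0000 × 71.844) / 223.833 = 71.844/223.833 = 0.3210.

32.10 wt%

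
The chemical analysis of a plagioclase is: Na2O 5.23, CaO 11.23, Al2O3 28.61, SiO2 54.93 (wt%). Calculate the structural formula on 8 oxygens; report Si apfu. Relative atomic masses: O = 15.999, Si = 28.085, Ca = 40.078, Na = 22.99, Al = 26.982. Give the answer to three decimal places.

5.23 wt% Na2O ÷ 61.979 g/mol = 0.08438 mol, giving 0.16876 Na and 0.08438 O.
11.23 wt% CaO ÷ 56.077 g/mol = 0.20026 mol, giving 0.20026 Ca and 0.20026 O.
28.61 wt% Al2O3 ÷ 101.961 g/mol = 0.28060 mol, giving 0.56120 Al and 0.84180 O.
54.93 wt% SiO2 ÷ 60.083 g/mol = 0.91424 mol, giving 0.91424 Si and 1.82848 O.
Oxygen sums to 2.95492; scaling by 8/2.95492 = 2.70735 puts the formula on 8 O.
Si: 0.91424 × 2.70735 = 2.475 atoms per formula unit.

2.475 Si apfu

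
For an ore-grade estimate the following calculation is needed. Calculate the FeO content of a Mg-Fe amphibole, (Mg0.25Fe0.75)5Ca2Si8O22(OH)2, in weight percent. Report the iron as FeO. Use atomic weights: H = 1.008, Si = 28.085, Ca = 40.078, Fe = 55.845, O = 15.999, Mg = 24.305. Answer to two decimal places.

28.95 wt%

M((Mg0.25Fe0.75)5Ca2Si8O22(OH)2) = 930.628 g/mol; M(FeO) = 71.844 g/mol.
Moles FeO per formula unit = 3.75 Fe ÷ 1 = 3.7500.
FeO fraction = (3.7500 × 71.844) / 930.628 = 269.415/930.628 = 0.2895.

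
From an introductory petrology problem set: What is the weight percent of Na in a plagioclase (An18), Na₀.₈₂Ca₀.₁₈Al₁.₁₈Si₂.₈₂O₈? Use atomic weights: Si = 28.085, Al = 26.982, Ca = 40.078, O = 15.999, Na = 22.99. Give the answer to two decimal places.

7.11 weight percent

M(Na₀.₈₂Ca₀.₁₈Al₁.₁₈Si₂.₈₂O₈) = 265.096 g/mol.
Na contributes 0.82 × 22.99 = 18.852 g per mole.
18.852/265.096 = 0.0711 → 7.11%.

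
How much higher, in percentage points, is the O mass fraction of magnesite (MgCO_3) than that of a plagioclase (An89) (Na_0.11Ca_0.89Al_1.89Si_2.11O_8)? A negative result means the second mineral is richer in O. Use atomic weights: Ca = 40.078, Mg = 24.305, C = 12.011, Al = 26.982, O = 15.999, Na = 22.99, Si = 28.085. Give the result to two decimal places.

M(MgCO_3) = 84.313 g/mol, so wt% O = 47.997/84.313 × 100 = 56.93%.
M(Na_0.11Ca_0.89Al_1.89Si_2.11O_8) = 276.446 g/mol, so wt% O = 127.992/276.446 × 100 = 46.30%.
56.93 − 46.30 = 10.63 pp.

10.63 percentage points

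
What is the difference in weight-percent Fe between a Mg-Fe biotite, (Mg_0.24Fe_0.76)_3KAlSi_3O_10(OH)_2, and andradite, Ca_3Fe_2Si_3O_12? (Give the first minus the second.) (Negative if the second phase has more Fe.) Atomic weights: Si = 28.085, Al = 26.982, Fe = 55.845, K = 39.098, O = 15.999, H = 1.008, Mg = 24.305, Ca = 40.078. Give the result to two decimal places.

4.05 percentage points

Fe in (Mg_0.24Fe_0.76)_3KAlSi_3O_10(OH)_2: molar mass 489.165 g/mol; 2.28×55.845 = 127.327 g → 26.03 wt%.
Fe in Ca_3Fe_2Si_3O_12: molar mass 508.167 g/mol; 2×55.845 = 111.690 g → 21.98 wt%.
Difference = 26.03 − 21.98 = 4.05 percentage points.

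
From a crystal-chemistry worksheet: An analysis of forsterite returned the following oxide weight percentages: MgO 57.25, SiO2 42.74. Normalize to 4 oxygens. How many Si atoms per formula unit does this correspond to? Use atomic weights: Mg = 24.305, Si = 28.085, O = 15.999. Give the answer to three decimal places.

57.25 wt% MgO ÷ 40.304 g/mol = 1.42045 mol, giving 1.42045 Mg and 1.42045 O.
42.74 wt% SiO2 ÷ 60.083 g/mol = 0.71135 mol, giving 0.71135 Si and 1.42270 O.
Oxygen sums to 2.84315; scaling by 4/2.84315 = 1.40689 puts the formula on 4 O.
Si: 0.71135 × 1.40689 = 1.001 atoms per formula unit.

1.001 Si apfu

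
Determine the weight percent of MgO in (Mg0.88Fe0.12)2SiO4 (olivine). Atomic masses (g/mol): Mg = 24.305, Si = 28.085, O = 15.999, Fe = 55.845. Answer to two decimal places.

Formula mass = 148.261 g/mol.
1.76 Mg → 1.7600 mol MgO per formula unit; M(MgO) = 40.304, so MgO mass = 70.935 g.
70.935/148.261 × 100 = 47.84 wt%.

47.84 wt%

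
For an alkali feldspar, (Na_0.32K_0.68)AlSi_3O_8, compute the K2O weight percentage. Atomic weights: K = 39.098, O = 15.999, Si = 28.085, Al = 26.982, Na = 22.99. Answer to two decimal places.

11.72 wt%

Molar mass of (Na_0.32K_0.68)AlSi_3O_8 = 0.32×22.99 + 0.68×39.098 + 1×26.982 + 3×28.085 + 8×15.999 = 273.172 g/mol.
Each formula unit contains 0.68 K, equivalent to 0.68/2 = 0.3400 mol K2O.
M(K2O) = 2×39.098 + 1×15.999 = 94.195 g/mol.
Mass of K2O per formula unit = 0.3400 × 94.195 = 32.026 g.
K2O wt% = 32.026 / 273.172 × 100 = 11.72%.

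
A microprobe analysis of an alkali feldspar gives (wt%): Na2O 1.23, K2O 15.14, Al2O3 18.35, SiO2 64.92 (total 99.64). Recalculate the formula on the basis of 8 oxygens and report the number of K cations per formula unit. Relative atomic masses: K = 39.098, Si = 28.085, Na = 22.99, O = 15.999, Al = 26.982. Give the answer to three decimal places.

1.23 wt% Na2O ÷ 61.979 g/mol = 0.01985 mol, giving 0.03970 Na and 0.01985 O.
15.14 wt% K2O ÷ 94.195 g/mol = 0.16073 mol, giving 0.32146 K and 0.16073 O.
18.35 wt% Al2O3 ÷ 101.961 g/mol = 0.17997 mol, giving 0.35994 Al and 0.53991 O.
64.92 wt% SiO2 ÷ 60.083 g/mol = 1.08051 mol, giving 1.08051 Si and 2.16102 O.
Oxygen sums to 2.88151; scaling by 8/2.88151 = 2.77632 puts the formula on 8 O.
K: 0.32146 × 2.77632 = 0.892 atoms per formula unit.

0.892 K apfu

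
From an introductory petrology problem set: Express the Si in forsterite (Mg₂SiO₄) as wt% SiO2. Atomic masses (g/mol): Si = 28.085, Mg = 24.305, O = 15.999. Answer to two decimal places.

Formula mass = 140.691 g/mol.
1 Si → 1.0000 mol SiO2 per formula unit; M(SiO2) = 60.083, so SiO2 mass = 60.083 g.
60.083/140.691 × 100 = 42.71 wt%.

42.71 wt%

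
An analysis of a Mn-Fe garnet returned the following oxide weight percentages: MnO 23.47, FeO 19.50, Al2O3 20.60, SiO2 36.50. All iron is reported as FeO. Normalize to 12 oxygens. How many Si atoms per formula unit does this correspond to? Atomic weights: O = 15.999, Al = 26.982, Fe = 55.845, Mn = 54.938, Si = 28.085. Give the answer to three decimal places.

3.008 Si apfu

23.47 wt% MnO ÷ 70.937 g/mol = 0.33086 mol, giving 0.33086 Mn and 0.33086 O.
19.50 wt% FeO ÷ 71.844 g/mol = 0.27142 mol, giving 0.27142 Fe and 0.27142 O.
20.60 wt% Al2O3 ÷ 101.961 g/mol = 0.20204 mol, giving 0.40408 Al and 0.60612 O.
36.50 wt% SiO2 ÷ 60.083 g/mol = 0.60749 mol, giving 0.60749 Si and 1.21498 O.
Oxygen sums to 2.42338; scaling by 12/2.42338 = 4.95176 puts the formula on 12 O.
Si: 0.60749 × 4.95176 = 3.008 atoms per formula unit.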